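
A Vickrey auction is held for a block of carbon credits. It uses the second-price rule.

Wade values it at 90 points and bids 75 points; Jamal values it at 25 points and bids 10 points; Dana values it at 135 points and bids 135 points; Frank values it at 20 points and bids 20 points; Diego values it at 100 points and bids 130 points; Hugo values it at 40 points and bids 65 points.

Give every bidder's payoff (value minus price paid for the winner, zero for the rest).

Bids in descending order: Dana 135 points > Diego 130 points > Wade 75 points > Hugo 65 points > Frank 20 points > Jamal 10 points.
Dana has the top bid and wins; the price is the second-highest bid, 130 points.
Dana's payoff = 135 points − 130 points = 5 points. All other bidders lose, so their payoff is 0.

Payoffs: Wade 0 points, Jamal 0 points, Dana 5 points, Frank 0 points, Diego 0 points, Hugo 0 points.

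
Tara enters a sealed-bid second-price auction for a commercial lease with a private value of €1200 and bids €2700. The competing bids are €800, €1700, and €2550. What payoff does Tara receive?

Tara's payoff: -€1350.

Highest competing bid: €2550.
Tara's bid €2700 is the highest overall, so Tara wins and pays the second-highest bid, €2550.
Payoff = value − price = €1200 − €2550 = -€1350.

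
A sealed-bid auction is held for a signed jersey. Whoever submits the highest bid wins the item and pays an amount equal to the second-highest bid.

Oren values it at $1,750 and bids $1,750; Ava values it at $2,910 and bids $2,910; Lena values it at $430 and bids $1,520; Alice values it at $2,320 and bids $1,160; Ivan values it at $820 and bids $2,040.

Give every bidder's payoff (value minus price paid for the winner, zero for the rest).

Payoffs: Oren $0, Ava $870, Lena $0, Alice $0, Ivan $0.

Ranking the bids: Ava $2,910 > Ivan $2,040 > Oren $1,750 > Lena $1,520 > Alice $1,160.
Ava has the top bid and wins; the price is the second-highest bid, $2,040.
Ava's payoff = $2,910 − $2,040 = $870. All other bidders lose, so their payoff is 0.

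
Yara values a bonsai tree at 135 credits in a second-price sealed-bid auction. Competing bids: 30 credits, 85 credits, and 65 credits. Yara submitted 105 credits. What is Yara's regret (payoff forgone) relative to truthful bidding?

Payoff forgone: 0 credits.

The highest competing bid is 85 credits.
Bidding truthfully at 135 credits: Yara has the top bid, wins, and pays the second-highest bid 85 credits. Payoff = 135 credits − 85 credits = 50 credits.
Bidding 105 credits: Yara has the top bid, wins, and pays the second-highest bid 85 credits. Payoff = 135 credits − 85 credits = 50 credits.
Regret = truthful payoff − actual payoff = 50 credits − 50 credits = 0 credits.
The bid only affects whether you win, not the price — here both bids land on the same side of the top rival bid, so the deviation is payoff-neutral.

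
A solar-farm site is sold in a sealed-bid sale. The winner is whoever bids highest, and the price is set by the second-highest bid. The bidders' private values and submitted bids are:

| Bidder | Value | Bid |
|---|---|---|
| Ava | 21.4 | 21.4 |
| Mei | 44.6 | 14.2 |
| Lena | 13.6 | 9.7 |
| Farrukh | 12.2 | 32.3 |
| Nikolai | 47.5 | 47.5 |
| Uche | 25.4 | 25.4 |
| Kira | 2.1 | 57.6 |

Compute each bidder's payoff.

Sorted high to low: Kira 57.6 > Nikolai 47.5 > Farrukh 32.3 > Uche 25.4 > Ava 21.4 > Mei 14.2 > Lena 9.7.
Kira has the top bid and wins; the price is the second-highest bid, 47.5.
Kira's payoff = 2.1 − 47.5 = -45.4. All other bidders lose, so their payoff is 0.

Payoffs: Ava 0.0, Mei 0.0, Lena 0.0, Farrukh 0.0, Nikolai 0.0, Uche 0.0, Kira -45.4.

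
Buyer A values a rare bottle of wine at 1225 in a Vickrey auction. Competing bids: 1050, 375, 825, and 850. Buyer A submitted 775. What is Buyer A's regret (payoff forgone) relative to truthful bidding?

Regret: 175.

The highest competing bid is 1050.
Bidding truthfully at 1225: Buyer A has the top bid, wins, and pays the second-highest bid 1050. Payoff = 1225 − 1050 = 175.
Bidding 775: the top bid is 1050 (a rival), so Buyer A loses. Payoff = 0.
Regret = truthful payoff − actual payoff = 175 − 0 = 175.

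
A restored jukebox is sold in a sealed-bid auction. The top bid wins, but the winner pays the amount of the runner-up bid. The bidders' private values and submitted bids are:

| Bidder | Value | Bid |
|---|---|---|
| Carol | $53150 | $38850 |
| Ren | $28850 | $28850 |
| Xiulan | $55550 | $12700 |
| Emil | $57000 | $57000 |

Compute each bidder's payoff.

Payoffs: Carol $0, Ren $0, Xiulan $0, Emil $18150.

Ordered from highest: Emil $57000, then Carol $38850, then Ren $28850, then Xiulan $12700.
Emil has the top bid and wins; the price is the second-highest bid, $38850.
Emil's payoff = $57000 − $38850 = $18150. All other bidders lose, so their payoff is 0.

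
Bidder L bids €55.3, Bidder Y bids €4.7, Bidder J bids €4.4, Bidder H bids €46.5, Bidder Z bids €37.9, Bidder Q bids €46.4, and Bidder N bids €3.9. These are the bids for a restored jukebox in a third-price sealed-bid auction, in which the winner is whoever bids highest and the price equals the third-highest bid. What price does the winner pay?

Ordered from highest: Bidder L €55.3; Bidder H €46.5; Bidder Q €46.4; Bidder Z €37.9; Bidder Y €4.7; Bidder J €4.4; Bidder N €3.9.
Bidder L is the highest bidder, so Bidder L wins.
Under the third-price rule, the price is the third-highest bid: €46.4.

€46.4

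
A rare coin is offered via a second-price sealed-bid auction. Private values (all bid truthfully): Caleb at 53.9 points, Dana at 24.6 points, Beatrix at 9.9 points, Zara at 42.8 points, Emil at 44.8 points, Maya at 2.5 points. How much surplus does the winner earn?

Surplus = 9.1 points.

Sorted high to low: Caleb 53.9 points > Emil 44.8 points > Zara 42.8 points > Dana 24.6 points > Beatrix 9.9 points > Maya 2.5 points.
Caleb wins with the top bid and pays the second-highest, 44.8 points.
Surplus = 53.9 points − 44.8 points = 9.1 points.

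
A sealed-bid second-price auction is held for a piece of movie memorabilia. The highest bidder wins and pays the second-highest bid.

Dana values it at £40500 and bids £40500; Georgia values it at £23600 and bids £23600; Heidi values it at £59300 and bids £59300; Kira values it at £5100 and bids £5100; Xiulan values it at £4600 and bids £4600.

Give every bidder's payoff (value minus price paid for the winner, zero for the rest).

Payoffs: Dana £0, Georgia £0, Heidi £18800, Kira £0, Xiulan £0.

Ranking the bids: Heidi £59300 > Dana £40500 > Georgia £23600 > Kira £5100 > Xiulan £4600.
Heidi has the top bid and wins; the price is the second-highest bid, £40500.
Heidi's payoff = £59300 − £40500 = £18800. All other bidders lose, so their payoff is 0.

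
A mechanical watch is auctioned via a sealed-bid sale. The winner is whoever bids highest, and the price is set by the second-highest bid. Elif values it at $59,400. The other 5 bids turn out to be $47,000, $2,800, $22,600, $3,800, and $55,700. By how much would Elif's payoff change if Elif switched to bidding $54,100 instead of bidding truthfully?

The highest competing bid is $55,700.
Bidding truthfully at $59,400: Elif has the top bid, wins, and pays the second-highest bid $55,700. Payoff = $59,400 − $55,700 = $3,700.
Bidding $54,100: the top bid is $55,700 (a rival), so Elif loses. Payoff = $0.
Change = $0 − $3,700 = -$3,700.

Change in payoff: -$3,700.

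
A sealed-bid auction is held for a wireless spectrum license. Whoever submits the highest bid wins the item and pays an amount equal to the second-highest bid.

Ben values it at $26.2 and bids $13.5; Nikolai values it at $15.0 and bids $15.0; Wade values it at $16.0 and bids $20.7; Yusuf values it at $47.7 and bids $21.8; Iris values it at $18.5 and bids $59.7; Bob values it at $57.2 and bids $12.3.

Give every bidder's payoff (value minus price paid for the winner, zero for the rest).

Payoffs: Ben $0.0, Nikolai $0.0, Wade $0.0, Yusuf $0.0, Iris -$3.3, Bob $0.0.

Sorted high to low: Iris $59.7 > Yusuf $21.8 > Wade $20.7 > Nikolai $15.0 > Ben $13.5 > Bob $12.3.
Iris has the top bid and wins; the price is the second-highest bid, $21.8.
Iris's payoff = $18.5 − $21.8 = -$3.3. All other bidders lose, so their payoff is 0.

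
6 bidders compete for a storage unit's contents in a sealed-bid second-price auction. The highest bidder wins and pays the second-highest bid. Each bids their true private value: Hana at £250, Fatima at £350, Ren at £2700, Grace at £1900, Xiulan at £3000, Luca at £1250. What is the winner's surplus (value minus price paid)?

Winner's surplus: £300.

Sorted high to low: Xiulan £3000, then Ren £2700, then Grace £1900, then Luca £1250, then Fatima £350, then Hana £250.
Xiulan wins with the top bid and pays the second-highest, £2700.
Surplus = £3000 − £2700 = £300.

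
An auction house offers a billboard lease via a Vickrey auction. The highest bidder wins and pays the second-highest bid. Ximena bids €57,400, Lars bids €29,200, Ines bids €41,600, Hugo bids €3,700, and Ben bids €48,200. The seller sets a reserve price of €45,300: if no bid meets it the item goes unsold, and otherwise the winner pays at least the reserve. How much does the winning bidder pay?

Bids in descending order: Ximena €57,400 > Ben €48,200 > Ines €41,600 > Lars €29,200 > Hugo €3,700.
Ximena has the highest bid, so Ximena wins.
The second-highest bid is €48,200, which exceeds the reserve, so that sets the price.

Price paid: €48,200.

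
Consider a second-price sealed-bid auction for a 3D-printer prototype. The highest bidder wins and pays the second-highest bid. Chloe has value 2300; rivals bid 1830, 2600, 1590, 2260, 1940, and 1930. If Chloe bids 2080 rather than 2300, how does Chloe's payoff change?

Change in payoff: 0.

The highest competing bid is 2600.
Bidding truthfully at 2300: the top bid is 2600 (a rival), so Chloe loses. Payoff = 0.
Bidding 2080: the top bid is 2600 (a rival), so Chloe loses. Payoff = 0.
Change = 0 − 0 = 0.
The bid only affects whether you win, not the price — here both bids land on the same side of the top rival bid, so the deviation is payoff-neutral.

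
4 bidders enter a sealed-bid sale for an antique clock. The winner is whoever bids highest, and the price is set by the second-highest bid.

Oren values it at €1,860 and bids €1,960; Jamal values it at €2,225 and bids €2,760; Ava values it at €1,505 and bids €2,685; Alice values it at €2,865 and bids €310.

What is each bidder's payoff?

Oren €0, Jamal -€460, Ava €0, Alice €0.

Ranking the bids: Jamal €2,760, then Ava €2,685, then Oren €1,960, then Alice €310.
Jamal has the top bid and wins; the price is the second-highest bid, €2,685.
Jamal's payoff = €2,225 − €2,685 = -€460. All other bidders lose, so their payoff is 0.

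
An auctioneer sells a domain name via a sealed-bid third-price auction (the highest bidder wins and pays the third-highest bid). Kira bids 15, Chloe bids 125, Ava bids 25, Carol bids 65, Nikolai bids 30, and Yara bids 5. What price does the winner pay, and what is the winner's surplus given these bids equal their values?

Price 30; surplus 95.

Ranking the bids: Chloe 125; Carol 65; Nikolai 30; Ava 25; Kira 15; Yara 5.
Chloe is the highest bidder, so Chloe wins.
Under the third-price rule, the price is the third-highest bid: 30.
Surplus = 125 − 30 = 95.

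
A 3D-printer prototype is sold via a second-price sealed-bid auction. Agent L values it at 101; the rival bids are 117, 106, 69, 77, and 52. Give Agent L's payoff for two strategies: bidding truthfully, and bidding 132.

Truthful: 0; alternative: -16.

The highest competing bid is 117.
Bidding truthfully at 101: the top bid is 117 (a rival), so Agent L loses. Payoff = 0.
Bidding 132: Agent L has the top bid, wins, and pays the second-highest bid 117. Payoff = 101 − 117 = -16.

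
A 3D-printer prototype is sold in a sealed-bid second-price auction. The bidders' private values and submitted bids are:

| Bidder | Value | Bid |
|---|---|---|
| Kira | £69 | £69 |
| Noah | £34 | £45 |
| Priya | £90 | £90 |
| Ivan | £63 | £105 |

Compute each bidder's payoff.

Payoffs: Kira £0, Noah £0, Priya £0, Ivan -£27.

Bids in descending order: Ivan £105 > Priya £90 > Kira £69 > Noah £45.
Ivan has the top bid and wins; the price is the second-highest bid, £90.
Ivan's payoff = £63 − £90 = -£27. All other bidders lose, so their payoff is 0.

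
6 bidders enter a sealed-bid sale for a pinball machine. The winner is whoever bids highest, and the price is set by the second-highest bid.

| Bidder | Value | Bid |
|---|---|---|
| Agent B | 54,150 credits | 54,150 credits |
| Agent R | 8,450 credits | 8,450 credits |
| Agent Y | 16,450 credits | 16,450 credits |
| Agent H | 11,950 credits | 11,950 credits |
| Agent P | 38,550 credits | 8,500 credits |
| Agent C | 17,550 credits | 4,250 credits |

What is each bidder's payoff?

Agent B 37,700 credits, Agent R 0 credits, Agent Y 0 credits, Agent H 0 credits, Agent P 0 credits, Agent C 0 credits.

Ordered from highest: Agent B 54,150 credits, then Agent Y 16,450 credits, then Agent H 11,950 credits, then Agent P 8,500 credits, then Agent R 8,450 credits, then Agent C 4,250 credits.
Agent B has the top bid and wins; the price is the second-highest bid, 16,450 credits.
Agent B's payoff = 54,150 credits − 16,450 credits = 37,700 credits. All other bidders lose, so their payoff is 0.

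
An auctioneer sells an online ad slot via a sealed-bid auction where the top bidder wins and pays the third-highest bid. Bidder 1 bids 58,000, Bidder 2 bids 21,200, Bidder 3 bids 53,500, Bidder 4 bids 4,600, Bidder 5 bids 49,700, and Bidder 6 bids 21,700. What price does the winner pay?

49,700

Bids in descending order: Bidder 1 58,000 > Bidder 3 53,500 > Bidder 5 49,700 > Bidder 6 21,700 > Bidder 2 21,200 > Bidder 4 4,600.
Bidder 1 is the highest bidder, so Bidder 1 wins.
Under the third-price rule, the price is the third-highest bid: 49,700.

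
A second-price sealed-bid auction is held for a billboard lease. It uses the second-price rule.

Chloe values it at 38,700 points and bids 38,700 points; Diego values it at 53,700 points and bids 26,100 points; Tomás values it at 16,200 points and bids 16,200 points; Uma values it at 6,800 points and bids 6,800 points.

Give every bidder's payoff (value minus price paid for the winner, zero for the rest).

Payoffs: Chloe 12,600 points, Diego 0 points, Tomás 0 points, Uma 0 points.

Sorted high to low: Chloe 38,700 points > Diego 26,100 points > Tomás 16,200 points > Uma 6,800 points.
Chloe has the top bid and wins; the price is the second-highest bid, 26,100 points.
Chloe's payoff = 38,700 points − 26,100 points = 12,600 points. All other bidders lose, so their payoff is 0.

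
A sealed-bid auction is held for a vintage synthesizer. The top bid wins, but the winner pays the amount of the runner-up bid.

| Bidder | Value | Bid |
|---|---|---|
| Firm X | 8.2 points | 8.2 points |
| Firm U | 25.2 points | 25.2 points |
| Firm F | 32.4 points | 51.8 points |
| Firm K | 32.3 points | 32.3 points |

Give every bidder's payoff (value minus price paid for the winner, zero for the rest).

Firm X 0.0 points, Firm U 0.0 points, Firm F 0.1 points, Firm K 0.0 points.

Bids in descending order: Firm F 51.8 points, then Firm K 32.3 points, then Firm U 25.2 points, then Firm X 8.2 points.
Firm F has the top bid and wins; the price is the second-highest bid, 32.3 points.
Firm F's payoff = 32.4 points − 32.3 points = 0.1 points. All other bidders lose, so their payoff is 0.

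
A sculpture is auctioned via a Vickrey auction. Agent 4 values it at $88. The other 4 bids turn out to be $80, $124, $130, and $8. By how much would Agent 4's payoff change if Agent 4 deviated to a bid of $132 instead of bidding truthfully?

The highest competing bid is $130.
Bidding truthfully at $88: the top bid is $130 (a rival), so Agent 4 loses. Payoff = $0.
Bidding $132: Agent 4 has the top bid, wins, and pays the second-highest bid $130. Payoff = $88 − $130 = -$42.
Change = -$42 − $0 = -$42.

Change in payoff: -$42.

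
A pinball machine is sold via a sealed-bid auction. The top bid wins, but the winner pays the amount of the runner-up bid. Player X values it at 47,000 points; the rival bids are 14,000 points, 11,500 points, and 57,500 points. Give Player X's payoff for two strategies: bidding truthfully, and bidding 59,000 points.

(a) 0 points  (b) -10,500 points

The highest competing bid is 57,500 points.
Bidding truthfully at 47,000 points: the top bid is 57,500 points (a rival), so Player X loses. Payoff = 0 points.
Bidding 59,000 points: Player X has the top bid, wins, and pays the second-highest bid 57,500 points. Payoff = 47,000 points − 57,500 points = -10,500 points.
Deviating from a truthful bid can only lose payoff in a second-price auction — never gain.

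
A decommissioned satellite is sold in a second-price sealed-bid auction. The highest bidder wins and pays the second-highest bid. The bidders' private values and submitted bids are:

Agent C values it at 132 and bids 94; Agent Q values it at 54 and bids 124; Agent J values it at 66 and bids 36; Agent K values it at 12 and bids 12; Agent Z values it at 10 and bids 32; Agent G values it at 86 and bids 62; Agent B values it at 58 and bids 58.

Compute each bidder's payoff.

Agent C 0, Agent Q -40, Agent J 0, Agent K 0, Agent Z 0, Agent G 0, Agent B 0.

Sorted high to low: Agent Q 124 > Agent C 94 > Agent G 62 > Agent B 58 > Agent J 36 > Agent Z 32 > Agent K 12.
Agent Q has the top bid and wins; the price is the second-highest bid, 94.
Agent Q's payoff = 54 − 94 = -40. All other bidders lose, so their payoff is 0.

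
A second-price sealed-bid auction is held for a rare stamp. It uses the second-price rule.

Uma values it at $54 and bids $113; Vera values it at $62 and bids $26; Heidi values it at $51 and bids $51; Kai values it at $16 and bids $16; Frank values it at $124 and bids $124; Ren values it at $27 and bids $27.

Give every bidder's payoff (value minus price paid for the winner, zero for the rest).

Uma $0, Vera $0, Heidi $0, Kai $0, Frank $11, Ren $0.

Ranking the bids: Frank $124; Uma $113; Heidi $51; Ren $27; Vera $26; Kai $16.
Frank has the top bid and wins; the price is the second-highest bid, $113.
Frank's payoff = $124 − $113 = $11. All other bidders lose, so their payoff is 0.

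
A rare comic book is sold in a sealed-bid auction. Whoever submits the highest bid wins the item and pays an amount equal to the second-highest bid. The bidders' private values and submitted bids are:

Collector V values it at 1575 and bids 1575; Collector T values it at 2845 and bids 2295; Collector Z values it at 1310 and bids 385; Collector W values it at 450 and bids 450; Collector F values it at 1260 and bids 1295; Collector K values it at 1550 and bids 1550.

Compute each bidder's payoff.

Bids in descending order: Collector T 2295, then Collector V 1575, then Collector K 1550, then Collector F 1295, then Collector W 450, then Collector Z 385.
Collector T has the top bid and wins; the price is the second-highest bid, 1575.
Collector T's payoff = 2845 − 1575 = 1270. All other bidders lose, so their payoff is 0.

Payoffs: Collector V 0, Collector T 1270, Collector Z 0, Collector W 0, Collector F 0, Collector K 0.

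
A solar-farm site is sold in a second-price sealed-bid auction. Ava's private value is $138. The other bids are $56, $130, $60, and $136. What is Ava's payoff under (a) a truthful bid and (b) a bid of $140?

The highest competing bid is $136.
Bidding truthfully at $138: Ava has the top bid, wins, and pays the second-highest bid $136. Payoff = $138 − $136 = $2.
Bidding $140: Ava has the top bid, wins, and pays the second-highest bid $136. Payoff = $138 − $136 = $2.

Truthful: $2; alternative: $2.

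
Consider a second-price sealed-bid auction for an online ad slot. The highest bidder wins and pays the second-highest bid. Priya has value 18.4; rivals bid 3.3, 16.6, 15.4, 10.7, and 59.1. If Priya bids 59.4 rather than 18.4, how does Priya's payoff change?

Change in payoff: -40.7.

The highest competing bid is 59.1.
Bidding truthfully at 18.4: the top bid is 59.1 (a rival), so Priya loses. Payoff = 0.0.
Bidding 59.4: Priya has the top bid, wins, and pays the second-highest bid 59.1. Payoff = 18.4 − 59.1 = -40.7.
Change = -40.7 − 0.0 = -40.7.
This is the dominant-strategy logic: truthful bidding weakly beats any alternative.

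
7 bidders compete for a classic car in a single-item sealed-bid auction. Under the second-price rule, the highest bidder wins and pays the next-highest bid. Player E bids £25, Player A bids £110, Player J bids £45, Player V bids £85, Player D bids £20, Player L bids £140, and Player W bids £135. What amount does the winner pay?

The winner pays £135.

Bids in descending order: Player L £140; Player W £135; Player A £110; Player V £85; Player J £45; Player E £25; Player D £20.
Player L has the highest bid, so Player L wins.
The second-highest bid is £135, so that is what Player L pays.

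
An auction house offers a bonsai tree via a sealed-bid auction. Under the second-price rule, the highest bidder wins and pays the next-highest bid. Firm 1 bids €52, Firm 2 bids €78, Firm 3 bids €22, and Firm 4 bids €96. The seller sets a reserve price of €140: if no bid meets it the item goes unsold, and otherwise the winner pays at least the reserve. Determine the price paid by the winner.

unsold

Sorted high to low: Firm 4 €96 > Firm 2 €78 > Firm 1 €52 > Firm 3 €22.
The top bid €96 is below the reserve €140, so the item goes unsold and nothing is paid.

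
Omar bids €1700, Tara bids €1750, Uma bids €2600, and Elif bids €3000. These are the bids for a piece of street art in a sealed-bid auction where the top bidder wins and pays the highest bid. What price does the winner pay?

€3000

Bids in descending order: Elif €3000; Uma €2600; Tara €1750; Omar €1700.
Elif is the highest bidder, so Elif wins.
Under the first-price rule, the price is the highest bid: €3000.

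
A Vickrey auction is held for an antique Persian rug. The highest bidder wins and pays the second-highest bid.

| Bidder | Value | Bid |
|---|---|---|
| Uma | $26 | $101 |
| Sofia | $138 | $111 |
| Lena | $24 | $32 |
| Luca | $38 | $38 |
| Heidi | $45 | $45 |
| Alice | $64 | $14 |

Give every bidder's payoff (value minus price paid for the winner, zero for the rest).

Bids in descending order: Sofia $111, then Uma $101, then Heidi $45, then Luca $38, then Lena $32, then Alice $14.
Sofia has the top bid and wins; the price is the second-highest bid, $101.
Sofia's payoff = $138 − $101 = $37. All other bidders lose, so their payoff is 0.

Uma $0, Sofia $37, Lena $0, Luca $0, Heidi $0, Alice $0.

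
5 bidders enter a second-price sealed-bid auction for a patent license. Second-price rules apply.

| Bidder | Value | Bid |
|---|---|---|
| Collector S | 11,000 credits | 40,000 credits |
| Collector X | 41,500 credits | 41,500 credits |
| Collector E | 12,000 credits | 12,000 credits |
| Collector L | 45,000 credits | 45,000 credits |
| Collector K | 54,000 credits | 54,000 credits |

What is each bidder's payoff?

Ordered from highest: Collector K 54,000 credits; Collector L 45,000 credits; Collector X 41,500 credits; Collector S 40,000 credits; Collector E 12,000 credits.
Collector K has the top bid and wins; the price is the second-highest bid, 45,000 credits.
Collector K's payoff = 54,000 credits − 45,000 credits = 9,000 credits. All other bidders lose, so their payoff is 0.

Collector S 0 credits, Collector X 0 credits, Collector E 0 credits, Collector L 0 credits, Collector K 9,000 credits.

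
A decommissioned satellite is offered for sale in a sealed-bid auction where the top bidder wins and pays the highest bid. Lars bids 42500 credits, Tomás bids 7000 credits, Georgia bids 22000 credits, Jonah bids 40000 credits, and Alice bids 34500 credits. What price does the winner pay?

Ordered from highest: Lars 42500 credits, then Jonah 40000 credits, then Alice 34500 credits, then Georgia 22000 credits, then Tomás 7000 credits.
Lars is the highest bidder, so Lars wins.
Under the first-price rule, the price is the highest bid: 42500 credits.

The winner pays 42500 credits.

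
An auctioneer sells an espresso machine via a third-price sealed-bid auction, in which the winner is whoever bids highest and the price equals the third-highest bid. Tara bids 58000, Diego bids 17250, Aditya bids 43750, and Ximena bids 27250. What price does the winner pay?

Sorted high to low: Tara 58000; Aditya 43750; Ximena 27250; Diego 17250.
Tara is the highest bidder, so Tara wins.
Under the third-price rule, the price is the third-highest bid: 27250.

Price paid: 27250.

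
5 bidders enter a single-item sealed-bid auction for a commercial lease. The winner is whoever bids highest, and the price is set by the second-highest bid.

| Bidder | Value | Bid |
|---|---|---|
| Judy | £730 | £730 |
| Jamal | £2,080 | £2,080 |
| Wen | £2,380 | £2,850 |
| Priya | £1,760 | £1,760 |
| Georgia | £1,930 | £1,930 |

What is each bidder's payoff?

Ranking the bids: Wen £2,850; Jamal £2,080; Georgia £1,930; Priya £1,760; Judy £730.
Wen has the top bid and wins; the price is the second-highest bid, £2,080.
Wen's payoff = £2,380 − £2,080 = £300. All other bidders lose, so their payoff is 0.

Judy £0, Jamal £0, Wen £300, Priya £0, Georgia £0.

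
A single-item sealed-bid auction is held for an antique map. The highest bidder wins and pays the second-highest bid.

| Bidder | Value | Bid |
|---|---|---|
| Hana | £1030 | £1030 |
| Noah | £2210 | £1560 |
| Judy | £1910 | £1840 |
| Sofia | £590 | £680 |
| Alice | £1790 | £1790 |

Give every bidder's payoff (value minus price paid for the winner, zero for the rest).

Payoffs: Hana £0, Noah £0, Judy £120, Sofia £0, Alice £0.

Ranking the bids: Judy £1840, then Alice £1790, then Noah £1560, then Hana £1030, then Sofia £680.
Judy has the top bid and wins; the price is the second-highest bid, £1790.
Judy's payoff = £1910 − £1790 = £120. All other bidders lose, so their payoff is 0.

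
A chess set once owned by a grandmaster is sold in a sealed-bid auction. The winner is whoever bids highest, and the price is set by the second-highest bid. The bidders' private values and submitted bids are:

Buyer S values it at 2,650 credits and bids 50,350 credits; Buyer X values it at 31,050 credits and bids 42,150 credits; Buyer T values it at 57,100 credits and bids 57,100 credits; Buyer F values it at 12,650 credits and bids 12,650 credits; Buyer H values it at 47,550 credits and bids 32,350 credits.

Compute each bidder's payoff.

Ordered from highest: Buyer T 57,100 credits > Buyer S 50,350 credits > Buyer X 42,150 credits > Buyer H 32,350 credits > Buyer F 12,650 credits.
Buyer T has the top bid and wins; the price is the second-highest bid, 50,350 credits.
Buyer T's payoff = 57,100 credits − 50,350 credits = 6,750 credits. All other bidders lose, so their payoff is 0.

Buyer S 0 credits, Buyer X 0 credits, Buyer T 6,750 credits, Buyer F 0 credits, Buyer H 0 credits.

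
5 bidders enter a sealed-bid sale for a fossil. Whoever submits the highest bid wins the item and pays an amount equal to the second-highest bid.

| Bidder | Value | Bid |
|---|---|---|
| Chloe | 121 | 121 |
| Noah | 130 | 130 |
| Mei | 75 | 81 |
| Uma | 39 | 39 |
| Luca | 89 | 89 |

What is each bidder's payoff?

Sorted high to low: Noah 130; Chloe 121; Luca 89; Mei 81; Uma 39.
Noah has the top bid and wins; the price is the second-highest bid, 121.
Noah's payoff = 130 − 121 = 9. All other bidders lose, so their payoff is 0.

Chloe 0, Noah 9, Mei 0, Uma 0, Luca 0.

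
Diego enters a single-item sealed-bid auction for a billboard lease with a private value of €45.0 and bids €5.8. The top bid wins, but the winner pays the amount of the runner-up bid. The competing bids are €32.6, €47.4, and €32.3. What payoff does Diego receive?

Highest competing bid: €47.4.
Diego's bid €5.8 is not the highest, so Diego loses, pays nothing, and earns zero payoff.

Diego's payoff: €0.0.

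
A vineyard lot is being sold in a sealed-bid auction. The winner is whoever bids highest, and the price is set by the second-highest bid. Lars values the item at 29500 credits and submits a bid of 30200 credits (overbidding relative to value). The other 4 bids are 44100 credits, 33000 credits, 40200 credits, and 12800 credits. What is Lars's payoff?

Highest competing bid: 44100 credits.
Lars's bid 30200 credits is not the highest, so Lars loses, pays nothing, and earns zero payoff.

0 credits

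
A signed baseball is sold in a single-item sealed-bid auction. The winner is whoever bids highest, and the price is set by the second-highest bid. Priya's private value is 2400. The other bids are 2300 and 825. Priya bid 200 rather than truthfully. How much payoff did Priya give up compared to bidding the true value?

Payoff forgone: 100.

The highest competing bid is 2300.
Bidding truthfully at 2400: Priya has the top bid, wins, and pays the second-highest bid 2300. Payoff = 2400 − 2300 = 100.
Bidding 200: the top bid is 2300 (a rival), so Priya loses. Payoff = 0.
Regret = truthful payoff − actual payoff = 100 − 0 = 100.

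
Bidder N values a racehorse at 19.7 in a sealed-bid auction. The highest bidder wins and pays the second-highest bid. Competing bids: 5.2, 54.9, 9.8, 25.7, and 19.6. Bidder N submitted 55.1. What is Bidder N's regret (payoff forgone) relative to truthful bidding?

Payoff forgone: 35.2.

The highest competing bid is 54.9.
Bidding truthfully at 19.7: the top bid is 54.9 (a rival), so Bidder N loses. Payoff = 0.0.
Bidding 55.1: Bidder N has the top bid, wins, and pays the second-highest bid 54.9. Payoff = 19.7 − 54.9 = -35.2.
Regret = truthful payoff − actual payoff = 0.0 − -35.2 = 35.2.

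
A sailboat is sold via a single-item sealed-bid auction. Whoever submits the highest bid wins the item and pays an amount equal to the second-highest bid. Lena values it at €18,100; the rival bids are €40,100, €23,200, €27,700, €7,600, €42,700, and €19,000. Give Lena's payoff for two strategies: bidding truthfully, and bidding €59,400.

(a) €0  (b) -€24,600

The highest competing bid is €42,700.
Bidding truthfully at €18,100: the top bid is €42,700 (a rival), so Lena loses. Payoff = €0.
Bidding €59,400: Lena has the top bid, wins, and pays the second-highest bid €42,700. Payoff = €18,100 − €42,700 = -€24,600.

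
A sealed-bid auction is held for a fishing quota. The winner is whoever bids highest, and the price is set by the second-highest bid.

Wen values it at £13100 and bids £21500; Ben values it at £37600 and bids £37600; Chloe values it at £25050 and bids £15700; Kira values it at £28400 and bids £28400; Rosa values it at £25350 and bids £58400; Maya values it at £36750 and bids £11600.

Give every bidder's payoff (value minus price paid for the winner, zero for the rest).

Ranking the bids: Rosa £58400; Ben £37600; Kira £28400; Wen £21500; Chloe £15700; Maya £11600.
Rosa has the top bid and wins; the price is the second-highest bid, £37600.
Rosa's payoff = £25350 − £37600 = -£12250. All other bidders lose, so their payoff is 0.

Payoffs: Wen £0, Ben £0, Chloe £0, Kira £0, Rosa -£12250, Maya £0.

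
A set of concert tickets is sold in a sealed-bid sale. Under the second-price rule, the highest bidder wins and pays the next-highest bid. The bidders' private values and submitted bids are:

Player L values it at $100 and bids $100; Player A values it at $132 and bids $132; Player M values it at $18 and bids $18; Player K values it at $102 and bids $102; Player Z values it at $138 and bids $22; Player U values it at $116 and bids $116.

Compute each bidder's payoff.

Ordered from highest: Player A $132 > Player U $116 > Player K $102 > Player L $100 > Player Z $22 > Player M $18.
Player A has the top bid and wins; the price is the second-highest bid, $116.
Player A's payoff = $132 − $116 = $16. All other bidders lose, so their payoff is 0.

Player L $0, Player A $16, Player M $0, Player K $0, Player Z $0, Player U $0.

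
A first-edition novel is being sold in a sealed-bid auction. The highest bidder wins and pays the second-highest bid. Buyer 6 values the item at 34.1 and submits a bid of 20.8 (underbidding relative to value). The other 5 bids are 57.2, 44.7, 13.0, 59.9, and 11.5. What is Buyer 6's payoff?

Highest competing bid: 59.9.
Buyer 6's bid 20.8 is not the highest, so Buyer 6 loses, pays nothing, and earns zero payoff.

The bidder's payoff: 0.0.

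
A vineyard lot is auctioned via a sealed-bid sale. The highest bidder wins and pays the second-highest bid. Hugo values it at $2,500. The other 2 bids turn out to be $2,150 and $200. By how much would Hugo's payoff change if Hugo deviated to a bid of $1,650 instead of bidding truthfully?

The highest competing bid is $2,150.
Bidding truthfully at $2,500: Hugo has the top bid, wins, and pays the second-highest bid $2,150. Payoff = $2,500 − $2,150 = $350.
Bidding $1,650: the top bid is $2,150 (a rival), so Hugo loses. Payoff = $0.
Change = $0 − $350 = -$350.
This is the dominant-strategy logic: truthful bidding weakly beats any alternative.

Payoff change: -$350.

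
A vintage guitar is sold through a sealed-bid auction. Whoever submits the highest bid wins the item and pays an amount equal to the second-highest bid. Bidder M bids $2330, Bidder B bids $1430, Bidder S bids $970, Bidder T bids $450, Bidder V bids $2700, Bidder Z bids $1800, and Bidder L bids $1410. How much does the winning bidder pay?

Bids in descending order: Bidder V $2700 > Bidder M $2330 > Bidder Z $1800 > Bidder B $1430 > Bidder L $1410 > Bidder S $970 > Bidder T $450.
Bidder V has the highest bid, so Bidder V wins.
The second-highest bid is $2330, so that is what Bidder V pays.

$2330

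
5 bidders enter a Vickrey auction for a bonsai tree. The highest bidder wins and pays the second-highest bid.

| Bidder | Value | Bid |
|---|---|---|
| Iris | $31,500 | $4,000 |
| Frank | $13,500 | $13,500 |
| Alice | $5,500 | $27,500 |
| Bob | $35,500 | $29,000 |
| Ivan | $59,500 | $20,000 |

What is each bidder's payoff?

Sorted high to low: Bob $29,000 > Alice $27,500 > Ivan $20,000 > Frank $13,500 > Iris $4,000.
Bob has the top bid and wins; the price is the second-highest bid, $27,500.
Bob's payoff = $35,500 − $27,500 = $8,000. All other bidders lose, so their payoff is 0.

Payoffs: Iris $0, Frank $0, Alice $0, Bob $8,000, Ivan $0.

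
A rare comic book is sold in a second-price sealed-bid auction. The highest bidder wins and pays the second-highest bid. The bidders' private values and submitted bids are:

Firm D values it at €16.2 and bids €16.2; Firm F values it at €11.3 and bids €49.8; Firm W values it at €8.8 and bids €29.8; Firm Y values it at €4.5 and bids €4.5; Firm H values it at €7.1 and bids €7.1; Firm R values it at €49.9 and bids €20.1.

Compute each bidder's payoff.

Payoffs: Firm D €0.0, Firm F -€18.5, Firm W €0.0, Firm Y €0.0, Firm H €0.0, Firm R €0.0.

Ranking the bids: Firm F €49.8; Firm W €29.8; Firm R €20.1; Firm D €16.2; Firm H €7.1; Firm Y €4.5.
Firm F has the top bid and wins; the price is the second-highest bid, €29.8.
Firm F's payoff = €11.3 − €29.8 = -€18.5. All other bidders lose, so their payoff is 0.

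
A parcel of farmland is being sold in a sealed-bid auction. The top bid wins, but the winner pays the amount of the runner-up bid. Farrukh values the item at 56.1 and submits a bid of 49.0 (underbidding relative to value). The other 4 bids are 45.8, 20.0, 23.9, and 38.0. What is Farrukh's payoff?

10.3

Highest competing bid: 45.8.
Farrukh's bid 49.0 is the highest overall, so Farrukh wins and pays the second-highest bid, 45.8.
Payoff = value − price = 56.1 − 45.8 = 10.3.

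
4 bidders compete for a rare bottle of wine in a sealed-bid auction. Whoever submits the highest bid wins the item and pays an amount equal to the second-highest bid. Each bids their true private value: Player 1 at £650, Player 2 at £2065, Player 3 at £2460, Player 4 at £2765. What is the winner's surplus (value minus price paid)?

Bids in descending order: Player 4 £2765; Player 3 £2460; Player 2 £2065; Player 1 £650.
Player 4 wins with the top bid and pays the second-highest, £2460.
Surplus = £2765 − £2460 = £305.

Winner's surplus: £305.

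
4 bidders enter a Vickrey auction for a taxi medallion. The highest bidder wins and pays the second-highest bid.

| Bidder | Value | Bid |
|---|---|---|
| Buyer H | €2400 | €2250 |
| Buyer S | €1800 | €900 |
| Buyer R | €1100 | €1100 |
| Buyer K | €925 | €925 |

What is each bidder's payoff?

Payoffs: Buyer H €1300, Buyer S €0, Buyer R €0, Buyer K €0.

Ranking the bids: Buyer H €2250 > Buyer R €1100 > Buyer K €925 > Buyer S €900.
Buyer H has the top bid and wins; the price is the second-highest bid, €1100.
Buyer H's payoff = €2400 − €1100 = €1300. All other bidders lose, so their payoff is 0.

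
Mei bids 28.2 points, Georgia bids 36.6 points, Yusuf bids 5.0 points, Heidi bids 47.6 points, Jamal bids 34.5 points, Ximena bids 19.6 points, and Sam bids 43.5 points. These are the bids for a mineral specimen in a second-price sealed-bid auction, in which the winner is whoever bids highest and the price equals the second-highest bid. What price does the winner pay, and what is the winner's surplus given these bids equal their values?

Price 43.5 points; surplus 4.1 points.

Ranking the bids: Heidi 47.6 points, then Sam 43.5 points, then Georgia 36.6 points, then Jamal 34.5 points, then Mei 28.2 points, then Ximena 19.6 points, then Yusuf 5.0 points.
Heidi is the highest bidder, so Heidi wins.
Under the second-price rule, the price is the second-highest bid: 43.5 points.
Surplus = 47.6 points − 43.5 points = 4.1 points.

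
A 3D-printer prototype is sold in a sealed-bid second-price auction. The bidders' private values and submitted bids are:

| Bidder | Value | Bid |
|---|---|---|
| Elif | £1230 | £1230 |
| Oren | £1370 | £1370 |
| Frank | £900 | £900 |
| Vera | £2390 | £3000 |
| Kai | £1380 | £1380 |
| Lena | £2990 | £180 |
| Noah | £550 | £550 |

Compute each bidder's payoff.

Ranking the bids: Vera £3000 > Kai £1380 > Oren £1370 > Elif £1230 > Frank £900 > Noah £550 > Lena £180.
Vera has the top bid and wins; the price is the second-highest bid, £1380.
Vera's payoff = £2390 − £1380 = £1010. All other bidders lose, so their payoff is 0.

Elif £0, Oren £0, Frank £0, Vera £1010, Kai £0, Lena £0, Noah £0.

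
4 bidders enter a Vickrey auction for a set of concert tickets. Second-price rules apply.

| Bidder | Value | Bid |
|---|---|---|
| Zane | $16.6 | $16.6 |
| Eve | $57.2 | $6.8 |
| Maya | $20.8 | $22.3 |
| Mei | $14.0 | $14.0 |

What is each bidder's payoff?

Sorted high to low: Maya $22.3; Zane $16.6; Mei $14.0; Eve $6.8.
Maya has the top bid and wins; the price is the second-highest bid, $16.6.
Maya's payoff = $20.8 − $16.6 = $4.2. All other bidders lose, so their payoff is 0.

Zane $0.0, Eve $0.0, Maya $4.2, Mei $0.0.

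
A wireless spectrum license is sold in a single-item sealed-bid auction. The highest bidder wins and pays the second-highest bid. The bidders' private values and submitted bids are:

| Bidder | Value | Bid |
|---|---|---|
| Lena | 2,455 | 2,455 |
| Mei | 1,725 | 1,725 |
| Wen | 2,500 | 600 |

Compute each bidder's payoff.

Sorted high to low: Lena 2,455; Mei 1,725; Wen 600.
Lena has the top bid and wins; the price is the second-highest bid, 1,725.
Lena's payoff = 2,455 − 1,725 = 730. All other bidders lose, so their payoff is 0.

Lena 730, Mei 0, Wen 0.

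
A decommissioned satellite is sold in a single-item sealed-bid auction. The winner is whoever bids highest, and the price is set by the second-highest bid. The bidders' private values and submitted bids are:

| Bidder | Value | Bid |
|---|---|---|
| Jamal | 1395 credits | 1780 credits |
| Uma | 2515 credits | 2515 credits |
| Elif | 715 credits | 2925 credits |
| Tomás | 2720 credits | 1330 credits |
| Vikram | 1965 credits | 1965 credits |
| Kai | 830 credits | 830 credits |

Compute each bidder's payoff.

Jamal 0 credits, Uma 0 credits, Elif -1800 credits, Tomás 0 credits, Vikram 0 credits, Kai 0 credits.

Ordered from highest: Elif 2925 credits, then Uma 2515 credits, then Vikram 1965 credits, then Jamal 1780 credits, then Tomás 1330 credits, then Kai 830 credits.
Elif has the top bid and wins; the price is the second-highest bid, 2515 credits.
Elif's payoff = 715 credits − 2515 credits = -1800 credits. All other bidders lose, so their payoff is 0.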